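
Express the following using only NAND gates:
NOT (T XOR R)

(((T NAND (T NAND R)) NAND (R NAND (T NAND R))) NAND ((T NAND (T NAND R)) NAND (R NAND (T NAND R))))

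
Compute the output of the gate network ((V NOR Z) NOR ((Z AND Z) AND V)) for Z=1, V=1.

Substituting: ((1 NOR 1) NOR ((1 AND 1) AND 1))
= 0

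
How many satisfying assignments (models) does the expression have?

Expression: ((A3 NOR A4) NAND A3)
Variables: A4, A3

Satisfying assignments: (0,0), (0,1), (1,0), (1,1)
Count: 4 out of 4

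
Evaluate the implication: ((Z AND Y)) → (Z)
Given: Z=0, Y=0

Antecedent ((Z AND Y)) = 0; consequent (Z) = 0.
0 → 0 = 1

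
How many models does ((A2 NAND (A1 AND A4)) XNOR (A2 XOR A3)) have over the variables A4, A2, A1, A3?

Satisfying assignments: (0,0,0,1), (0,0,1,1), (0,1,0,0), (0,1,1,0), (1,0,0,1), (1,0,1,1), (1,1,0,0), (1,1,1,1)
Count: 8 out of 16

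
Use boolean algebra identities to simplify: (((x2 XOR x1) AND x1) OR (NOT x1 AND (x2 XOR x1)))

By distribution ((E AND v) OR (E AND NOT v) = E):
= (x2 XOR x1)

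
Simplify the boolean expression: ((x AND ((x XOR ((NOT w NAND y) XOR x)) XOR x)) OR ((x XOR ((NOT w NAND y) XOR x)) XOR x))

By absorption (E OR (E AND v) = E) then XOR self-cancellation ((E XOR v) XOR v = E):
= ((NOT w NAND y) XOR x)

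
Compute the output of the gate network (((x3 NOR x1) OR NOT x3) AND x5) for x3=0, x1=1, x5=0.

Substituting: (((0 NOR 1) OR NOT 0) AND 0)
= 0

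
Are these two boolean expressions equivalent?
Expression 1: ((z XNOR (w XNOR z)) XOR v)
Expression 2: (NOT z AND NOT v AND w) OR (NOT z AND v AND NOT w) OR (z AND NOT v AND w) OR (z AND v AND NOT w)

Yes, they are equivalent — the two output columns agree on all 8 assignments:
z | v | w | Expression 1 | Expression 2
---------------------------------------
0 | 0 | 0 | 0 | 0
0 | 0 | 1 | 1 | 1
0 | 1 | 0 | 1 | 1
0 | 1 | 1 | 0 | 0
1 | 0 | 0 | 0 | 0
1 | 0 | 1 | 1 | 1
1 | 1 | 0 | 1 | 1
1 | 1 | 1 | 0 | 0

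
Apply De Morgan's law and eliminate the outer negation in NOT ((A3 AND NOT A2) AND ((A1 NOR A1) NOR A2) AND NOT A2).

NOT (A3 AND NOT A2) OR NOT ((A1 NOR A1) NOR A2) OR A2
De Morgan's: NOT(AND of terms) = OR of negations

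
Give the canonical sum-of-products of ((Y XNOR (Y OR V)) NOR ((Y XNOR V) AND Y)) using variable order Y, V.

Σm(1) = (NOT Y AND V)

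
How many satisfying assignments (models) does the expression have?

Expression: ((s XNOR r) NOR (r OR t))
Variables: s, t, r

Satisfying assignments: (1,0,0)
Count: 1 out of 8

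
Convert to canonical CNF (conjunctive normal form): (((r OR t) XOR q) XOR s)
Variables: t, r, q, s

(t OR r OR q OR s) AND (t OR r OR NOT q OR NOT s) AND (t OR NOT r OR q OR NOT s) AND (t OR NOT r OR NOT q OR s) AND (NOT t OR r OR q OR NOT s) AND (NOT t OR r OR NOT q OR s) AND (NOT t OR NOT r OR q OR NOT s) AND (NOT t OR NOT r OR NOT q OR s)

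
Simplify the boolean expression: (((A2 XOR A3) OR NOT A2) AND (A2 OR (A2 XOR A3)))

By distribution ((E OR v) AND (E OR NOT v) = E):
= (A2 XOR A3)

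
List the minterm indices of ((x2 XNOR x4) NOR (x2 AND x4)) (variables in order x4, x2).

Σm(1, 2) = (NOT x4 AND x2) OR (x4 AND NOT x2)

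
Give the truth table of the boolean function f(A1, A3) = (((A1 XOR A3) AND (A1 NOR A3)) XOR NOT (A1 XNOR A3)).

A1 | A3 | Output
----------------
0 | 0 | 0
0 | 1 | 1
1 | 0 | 1
1 | 1 | 0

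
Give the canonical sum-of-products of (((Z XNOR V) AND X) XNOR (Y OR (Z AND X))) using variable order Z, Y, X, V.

Σm(0, 1, 3, 6, 8, 9, 11, 15) = (NOT Z AND NOT Y AND NOT X AND NOT V) OR (NOT Z AND NOT Y AND NOT X AND V) OR (NOT Z AND NOT Y AND X AND V) OR (NOT Z AND Y AND X AND NOT V) OR (Z AND NOT Y AND NOT X AND NOT V) OR (Z AND NOT Y AND NOT X AND V) OR (Z AND NOT Y AND X AND V) OR (Z AND Y AND X AND V)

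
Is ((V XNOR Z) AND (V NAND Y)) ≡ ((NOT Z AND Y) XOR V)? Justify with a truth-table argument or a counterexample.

No. Counterexample: with Z=0, Y=0, V=0, Expression 1 = 1 but Expression 2 = 0.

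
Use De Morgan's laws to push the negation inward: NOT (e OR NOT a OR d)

NOT e AND a AND NOT d
De Morgan's: NOT(OR of terms) = AND of negations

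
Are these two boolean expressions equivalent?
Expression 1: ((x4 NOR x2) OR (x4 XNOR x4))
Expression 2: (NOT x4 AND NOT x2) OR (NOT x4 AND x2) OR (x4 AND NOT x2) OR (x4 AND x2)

Yes, they are equivalent — the two output columns agree on all 4 assignments:
x4 | x2 | Expression 1 | Expression 2
-------------------------------------
0 | 0 | 1 | 1
0 | 1 | 1 | 1
1 | 0 | 1 | 1
1 | 1 | 1 | 1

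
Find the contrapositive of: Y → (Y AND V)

Contrapositive: NOT (Y AND V) → NOT Y
Note: A statement and its contrapositive are logically equivalent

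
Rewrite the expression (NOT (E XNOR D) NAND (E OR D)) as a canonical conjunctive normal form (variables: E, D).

(E OR NOT D) AND (NOT E OR D)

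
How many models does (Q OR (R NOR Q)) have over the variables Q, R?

Satisfying assignments: (0,0), (1,0), (1,1)
Count: 3 out of 4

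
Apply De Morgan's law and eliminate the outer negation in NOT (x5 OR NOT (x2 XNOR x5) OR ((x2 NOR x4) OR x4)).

NOT x5 AND (x2 XNOR x5) AND NOT ((x2 NOR x4) OR x4)
De Morgan's: NOT(OR of terms) = AND of negations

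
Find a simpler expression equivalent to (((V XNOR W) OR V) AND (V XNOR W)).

By absorption (E AND (E OR v) = E):
= (V XNOR W)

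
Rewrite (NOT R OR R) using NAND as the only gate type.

(((R NAND R) NAND (R NAND R)) NAND (R NAND R))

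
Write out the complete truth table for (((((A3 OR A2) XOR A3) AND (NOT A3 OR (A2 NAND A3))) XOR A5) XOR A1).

A3 | A5 | A1 | A2 | Output
--------------------------
0 | 0 | 0 | 0 | 0
0 | 0 | 0 | 1 | 1
0 | 0 | 1 | 0 | 1
0 | 0 | 1 | 1 | 0
0 | 1 | 0 | 0 | 1
0 | 1 | 0 | 1 | 0
0 | 1 | 1 | 0 | 0
0 | 1 | 1 | 1 | 1
1 | 0 | 0 | 0 | 0
1 | 0 | 0 | 1 | 0
1 | 0 | 1 | 0 | 1
1 | 0 | 1 | 1 | 1
1 | 1 | 0 | 0 | 1
1 | 1 | 0 | 1 | 1
1 | 1 | 1 | 0 | 0
1 | 1 | 1 | 1 | 0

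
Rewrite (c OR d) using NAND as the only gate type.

((c NAND c) NAND (d NAND d))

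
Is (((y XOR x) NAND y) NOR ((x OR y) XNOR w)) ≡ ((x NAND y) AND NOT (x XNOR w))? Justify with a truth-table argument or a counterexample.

No. Counterexample: with x=0, w=0, y=1, Expression 1 = 1 but Expression 2 = 0.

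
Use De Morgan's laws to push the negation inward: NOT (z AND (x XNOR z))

NOT z OR NOT (x XNOR z)
De Morgan's: NOT(AND of terms) = OR of negations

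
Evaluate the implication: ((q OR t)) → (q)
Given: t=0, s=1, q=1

Antecedent ((q OR t)) = 1; consequent (q) = 1.
1 → 1 = 1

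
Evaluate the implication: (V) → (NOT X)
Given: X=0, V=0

Antecedent (V) = 0; consequent (NOT X) = 1.
0 → 1 = 1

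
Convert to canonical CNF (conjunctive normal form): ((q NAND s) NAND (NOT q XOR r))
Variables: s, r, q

(s OR r OR q) AND (s OR NOT r OR NOT q) AND (NOT s OR r OR q)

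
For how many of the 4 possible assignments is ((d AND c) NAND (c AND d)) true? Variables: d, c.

Satisfying assignments: (0,0), (0,1), (1,0)
Count: 3 out of 4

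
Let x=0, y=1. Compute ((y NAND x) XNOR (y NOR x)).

Substituting: ((1 NAND 0) XNOR (1 NOR 0))
= 0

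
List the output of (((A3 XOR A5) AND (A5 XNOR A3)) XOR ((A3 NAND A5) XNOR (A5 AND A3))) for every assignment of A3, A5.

A3 | A5 | Output
----------------
0 | 0 | 0
0 | 1 | 0
1 | 0 | 0
1 | 1 | 0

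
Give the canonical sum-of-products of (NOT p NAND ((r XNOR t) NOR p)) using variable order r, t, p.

Σm(0, 1, 3, 5, 6, 7) = (NOT r AND NOT t AND NOT p) OR (NOT r AND NOT t AND p) OR (NOT r AND t AND p) OR (r AND NOT t AND p) OR (r AND t AND NOT p) OR (r AND t AND p)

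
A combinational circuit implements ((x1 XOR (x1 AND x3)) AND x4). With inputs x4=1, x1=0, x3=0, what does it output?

Substituting: ((0 XOR (0 AND 0)) AND 1)
= 0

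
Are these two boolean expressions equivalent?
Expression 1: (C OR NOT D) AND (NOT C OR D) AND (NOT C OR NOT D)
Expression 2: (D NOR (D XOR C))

Yes, they are equivalent — the two output columns agree on all 4 assignments:
C | D | Expression 1 | Expression 2
-----------------------------------
0 | 0 | 1 | 1
0 | 1 | 0 | 0
1 | 0 | 0 | 0
1 | 1 | 0 | 0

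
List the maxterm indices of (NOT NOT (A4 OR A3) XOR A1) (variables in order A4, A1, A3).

ΠM(0, 3, 6, 7) = (A4 OR A1 OR A3) AND (A4 OR NOT A1 OR NOT A3) AND (NOT A4 OR NOT A1 OR A3) AND (NOT A4 OR NOT A1 OR NOT A3)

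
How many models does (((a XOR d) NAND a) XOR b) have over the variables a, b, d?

Satisfying assignments: (0,0,0), (0,0,1), (1,0,1), (1,1,0)
Count: 4 out of 8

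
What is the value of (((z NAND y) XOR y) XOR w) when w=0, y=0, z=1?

Substituting: (((1 NAND 0) XOR 0) XOR 0)
= 1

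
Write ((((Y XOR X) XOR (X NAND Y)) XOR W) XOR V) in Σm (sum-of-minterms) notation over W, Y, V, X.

Σm(0, 3, 6, 7, 9, 10, 12, 13) = (NOT W AND NOT Y AND NOT V AND NOT X) OR (NOT W AND NOT Y AND V AND X) OR (NOT W AND Y AND V AND NOT X) OR (NOT W AND Y AND V AND X) OR (W AND NOT Y AND NOT V AND X) OR (W AND NOT Y AND V AND NOT X) OR (W AND Y AND NOT V AND NOT X) OR (W AND Y AND NOT V AND X)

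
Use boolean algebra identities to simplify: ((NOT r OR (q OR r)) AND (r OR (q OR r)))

By distribution ((E OR v) AND (E OR NOT v) = E):
= (q OR r)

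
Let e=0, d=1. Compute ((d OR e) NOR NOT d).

Substituting: ((1 OR 0) NOR NOT 1)
= 0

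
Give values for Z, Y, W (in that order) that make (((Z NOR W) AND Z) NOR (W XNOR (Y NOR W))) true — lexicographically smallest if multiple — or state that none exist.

Z=0, Y=0, W=0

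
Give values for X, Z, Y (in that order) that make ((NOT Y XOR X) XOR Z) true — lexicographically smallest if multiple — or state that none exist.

X=0, Z=0, Y=0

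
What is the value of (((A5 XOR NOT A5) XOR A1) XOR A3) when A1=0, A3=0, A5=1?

Substituting: (((1 XOR NOT 1) XOR 0) XOR 0)
= 1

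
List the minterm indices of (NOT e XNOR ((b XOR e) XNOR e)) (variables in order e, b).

Σm(0, 3) = (NOT e AND NOT b) OR (e AND b)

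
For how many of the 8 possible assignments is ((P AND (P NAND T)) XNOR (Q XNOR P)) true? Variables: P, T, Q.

Satisfying assignments: (0,0,1), (0,1,1), (1,0,1), (1,1,0)
Count: 4 out of 8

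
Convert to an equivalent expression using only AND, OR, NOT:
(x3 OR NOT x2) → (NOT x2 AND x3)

NOT (x3 OR NOT x2) OR (NOT x2 AND x3)
(Implication elimination: A → B = NOT A OR B)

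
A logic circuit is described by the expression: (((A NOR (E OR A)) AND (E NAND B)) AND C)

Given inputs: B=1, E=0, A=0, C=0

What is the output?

Substituting: (((0 NOR (0 OR 0)) AND (0 NAND 1)) AND 0)
= 0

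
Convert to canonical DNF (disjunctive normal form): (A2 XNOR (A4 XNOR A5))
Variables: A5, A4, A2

(NOT A5 AND NOT A4 AND A2) OR (NOT A5 AND A4 AND NOT A2) OR (A5 AND NOT A4 AND NOT A2) OR (A5 AND A4 AND A2)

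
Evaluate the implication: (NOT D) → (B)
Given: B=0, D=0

Antecedent (NOT D) = 1; consequent (B) = 0.
1 → 0 = 0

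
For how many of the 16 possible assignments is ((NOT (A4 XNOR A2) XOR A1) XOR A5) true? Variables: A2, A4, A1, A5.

Satisfying assignments: (0,0,0,1), (0,0,1,0), (0,1,0,0), (0,1,1,1), (1,0,0,0), (1,0,1,1), (1,1,0,1), (1,1,1,0)
Count: 8 out of 16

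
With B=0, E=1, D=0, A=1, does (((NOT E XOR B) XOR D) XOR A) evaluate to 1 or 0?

Substituting: (((NOT 1 XOR 0) XOR 0) XOR 1)
= 1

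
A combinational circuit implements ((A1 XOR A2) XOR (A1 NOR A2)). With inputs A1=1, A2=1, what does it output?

Substituting: ((1 XOR 1) XOR (1 NOR 1))
= 0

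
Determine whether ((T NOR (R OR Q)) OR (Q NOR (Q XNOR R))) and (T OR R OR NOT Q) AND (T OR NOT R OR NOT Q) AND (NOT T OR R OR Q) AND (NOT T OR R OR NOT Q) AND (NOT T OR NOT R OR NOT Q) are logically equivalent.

Yes, they are equivalent — the two output columns agree on all 8 assignments:
T | R | Q | Expression 1 | Expression 2
---------------------------------------
0 | 0 | 0 | 1 | 1
0 | 0 | 1 | 0 | 0
0 | 1 | 0 | 1 | 1
0 | 1 | 1 | 0 | 0
1 | 0 | 0 | 0 | 0
1 | 0 | 1 | 0 | 0
1 | 1 | 0 | 1 | 1
1 | 1 | 1 | 0 | 0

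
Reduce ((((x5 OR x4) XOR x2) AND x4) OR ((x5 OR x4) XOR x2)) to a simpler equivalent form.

By absorption (E OR (E AND v) = E):
= ((x5 OR x4) XOR x2)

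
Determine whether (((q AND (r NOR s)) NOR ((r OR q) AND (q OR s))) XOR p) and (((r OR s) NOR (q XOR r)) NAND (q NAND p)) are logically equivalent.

No. Counterexample: with r=0, p=0, s=0, q=0, Expression 1 = 1 but Expression 2 = 0.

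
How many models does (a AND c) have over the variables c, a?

Satisfying assignments: (1,1)
Count: 1 out of 4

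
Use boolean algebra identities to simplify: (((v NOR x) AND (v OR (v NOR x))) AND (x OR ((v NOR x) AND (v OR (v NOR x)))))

By absorption (E AND (E OR v) = E) then absorption (E AND (E OR v) = E):
= (v NOR x)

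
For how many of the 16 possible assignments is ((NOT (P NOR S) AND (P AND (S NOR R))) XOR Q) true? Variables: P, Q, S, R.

Satisfying assignments: (0,1,0,0), (0,1,0,1), (0,1,1,0), (0,1,1,1), (1,0,0,0), (1,1,0,1), (1,1,1,0), (1,1,1,1)
Count: 8 out of 16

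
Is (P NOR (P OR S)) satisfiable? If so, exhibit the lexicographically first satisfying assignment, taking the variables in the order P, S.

P=0, S=0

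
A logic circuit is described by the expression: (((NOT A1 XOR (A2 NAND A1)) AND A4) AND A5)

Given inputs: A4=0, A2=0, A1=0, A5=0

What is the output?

Substituting: (((NOT 0 XOR (0 NAND 0)) AND 0) AND 0)
= 0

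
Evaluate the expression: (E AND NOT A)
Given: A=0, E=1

Substituting: (1 AND NOT 0)
= 1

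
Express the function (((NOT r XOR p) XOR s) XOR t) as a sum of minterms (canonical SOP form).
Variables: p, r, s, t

Σm(0, 3, 5, 6, 9, 10, 12, 15) = (NOT p AND NOT r AND NOT s AND NOT t) OR (NOT p AND NOT r AND s AND t) OR (NOT p AND r AND NOT s AND t) OR (NOT p AND r AND s AND NOT t) OR (p AND NOT r AND NOT s AND t) OR (p AND NOT r AND s AND NOT t) OR (p AND r AND NOT s AND NOT t) OR (p AND r AND s AND t)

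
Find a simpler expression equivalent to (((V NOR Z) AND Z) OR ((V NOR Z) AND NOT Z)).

By distribution ((E AND v) OR (E AND NOT v) = E):
= (V NOR Z)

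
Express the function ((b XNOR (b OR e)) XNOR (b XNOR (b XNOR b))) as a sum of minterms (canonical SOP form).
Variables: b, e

Σm(1, 2, 3) = (NOT b AND e) OR (b AND NOT e) OR (b AND e)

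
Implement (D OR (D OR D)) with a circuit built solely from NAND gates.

((D NAND D) NAND (((D NAND D) NAND (D NAND D)) NAND ((D NAND D) NAND (D NAND D))))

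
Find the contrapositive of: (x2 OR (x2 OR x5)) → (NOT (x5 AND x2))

Contrapositive: (x5 AND x2) → NOT (x2 OR (x2 OR x5))
Note: A statement and its contrapositive are logically equivalent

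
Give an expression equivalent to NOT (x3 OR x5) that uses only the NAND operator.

(((x3 NAND x3) NAND (x5 NAND x5)) NAND ((x3 NAND x3) NAND (x5 NAND x5)))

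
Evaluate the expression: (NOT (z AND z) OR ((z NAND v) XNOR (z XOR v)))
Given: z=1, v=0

Substituting: (NOT (1 AND 1) OR ((1 NAND 0) XNOR (1 XOR 0)))
= 1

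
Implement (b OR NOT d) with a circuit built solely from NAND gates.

((b NAND b) NAND ((d NAND d) NAND (d NAND d)))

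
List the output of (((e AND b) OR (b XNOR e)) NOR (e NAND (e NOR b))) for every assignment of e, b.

e | b | Output
--------------
0 | 0 | 0
0 | 1 | 0
1 | 0 | 0
1 | 1 | 0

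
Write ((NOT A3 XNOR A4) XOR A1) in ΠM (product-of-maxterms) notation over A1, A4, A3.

ΠM(0, 3, 5, 6) = (A1 OR A4 OR A3) AND (A1 OR NOT A4 OR NOT A3) AND (NOT A1 OR A4 OR NOT A3) AND (NOT A1 OR NOT A4 OR A3)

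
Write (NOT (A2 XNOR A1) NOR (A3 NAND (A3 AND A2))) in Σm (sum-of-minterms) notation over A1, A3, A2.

Σm(7) = (A1 AND A3 AND A2)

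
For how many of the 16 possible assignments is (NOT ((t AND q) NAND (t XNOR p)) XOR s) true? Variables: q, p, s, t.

Satisfying assignments: (0,0,1,0), (0,0,1,1), (0,1,1,0), (0,1,1,1), (1,0,1,0), (1,0,1,1), (1,1,0,1), (1,1,1,0)
Count: 8 out of 16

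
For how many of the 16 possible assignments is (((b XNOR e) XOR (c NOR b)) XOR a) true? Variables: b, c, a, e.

Satisfying assignments: (0,0,0,1), (0,0,1,0), (0,1,0,0), (0,1,1,1), (1,0,0,1), (1,0,1,0), (1,1,0,1), (1,1,1,0)
Count: 8 out of 16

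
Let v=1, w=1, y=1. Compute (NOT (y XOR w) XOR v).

Substituting: (NOT (1 XOR 1) XOR 1)
= 0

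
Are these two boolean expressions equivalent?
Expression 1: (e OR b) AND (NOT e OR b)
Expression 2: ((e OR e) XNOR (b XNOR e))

Yes, they are equivalent — the two output columns agree on all 4 assignments:
e | b | Expression 1 | Expression 2
-----------------------------------
0 | 0 | 0 | 0
0 | 1 | 1 | 1
1 | 0 | 0 | 0
1 | 1 | 1 | 1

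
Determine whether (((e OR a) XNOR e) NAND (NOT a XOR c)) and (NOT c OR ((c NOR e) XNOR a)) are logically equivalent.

No. Counterexample: with a=0, c=0, e=0, Expression 1 = 0 but Expression 2 = 1.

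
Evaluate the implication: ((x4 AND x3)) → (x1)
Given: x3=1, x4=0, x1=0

Antecedent ((x4 AND x3)) = 0; consequent (x1) = 0.
0 → 0 = 1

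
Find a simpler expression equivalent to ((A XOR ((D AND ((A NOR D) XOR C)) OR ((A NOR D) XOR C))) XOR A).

By XOR self-cancellation ((E XOR v) XOR v = E) then absorption (E OR (E AND v) = E):
= ((A NOR D) XOR C)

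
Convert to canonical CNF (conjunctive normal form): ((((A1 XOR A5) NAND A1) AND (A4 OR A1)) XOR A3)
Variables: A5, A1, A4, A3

(A5 OR A1 OR A4 OR A3) AND (A5 OR A1 OR NOT A4 OR NOT A3) AND (A5 OR NOT A1 OR A4 OR A3) AND (A5 OR NOT A1 OR NOT A4 OR A3) AND (NOT A5 OR A1 OR A4 OR A3) AND (NOT A5 OR A1 OR NOT A4 OR NOT A3) AND (NOT A5 OR NOT A1 OR A4 OR NOT A3) AND (NOT A5 OR NOT A1 OR NOT A4 OR NOT A3)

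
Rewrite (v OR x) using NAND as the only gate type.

((v NAND v) NAND (x NAND x))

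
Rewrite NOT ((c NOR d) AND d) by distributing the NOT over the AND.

NOT (c NOR d) OR NOT d
De Morgan's: NOT(AND of terms) = OR of negations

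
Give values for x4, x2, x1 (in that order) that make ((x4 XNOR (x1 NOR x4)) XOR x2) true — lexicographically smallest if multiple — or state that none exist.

x4=0, x2=0, x1=1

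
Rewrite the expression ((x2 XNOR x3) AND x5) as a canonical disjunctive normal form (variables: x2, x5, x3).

(NOT x2 AND x5 AND NOT x3) OR (x2 AND x5 AND x3)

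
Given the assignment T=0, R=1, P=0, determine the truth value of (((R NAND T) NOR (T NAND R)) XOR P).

Substituting: (((1 NAND 0) NOR (0 NAND 1)) XOR 0)
= 0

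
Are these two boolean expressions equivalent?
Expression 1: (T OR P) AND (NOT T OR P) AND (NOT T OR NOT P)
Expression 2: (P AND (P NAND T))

Yes, they are equivalent — the two output columns agree on all 4 assignments:
T | P | Expression 1 | Expression 2
-----------------------------------
0 | 0 | 0 | 0
0 | 1 | 1 | 1
1 | 0 | 0 | 0
1 | 1 | 0 | 0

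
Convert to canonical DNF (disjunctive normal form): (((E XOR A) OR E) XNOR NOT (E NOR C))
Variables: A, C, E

(NOT A AND NOT C AND NOT E) OR (NOT A AND NOT C AND E) OR (NOT A AND C AND E) OR (A AND NOT C AND E) OR (A AND C AND NOT E) OR (A AND C AND E)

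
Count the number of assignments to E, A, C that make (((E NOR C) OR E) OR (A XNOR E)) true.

Satisfying assignments: (0,0,0), (0,0,1), (0,1,0), (1,0,0), (1,0,1), (1,1,0), (1,1,1)
Count: 7 out of 8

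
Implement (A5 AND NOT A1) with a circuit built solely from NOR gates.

((A5 NOR A5) NOR ((A1 NOR A1) NOR (A1 NOR A1)))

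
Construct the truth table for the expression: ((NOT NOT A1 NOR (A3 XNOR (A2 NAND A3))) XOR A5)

A2 | A5 | A3 | A1 | Output
--------------------------
0 | 0 | 0 | 0 | 1
0 | 0 | 0 | 1 | 0
0 | 0 | 1 | 0 | 0
0 | 0 | 1 | 1 | 0
0 | 1 | 0 | 0 | 0
0 | 1 | 0 | 1 | 1
0 | 1 | 1 | 0 | 1
0 | 1 | 1 | 1 | 1
1 | 0 | 0 | 0 | 1
1 | 0 | 0 | 1 | 0
1 | 0 | 1 | 0 | 1
1 | 0 | 1 | 1 | 0
1 | 1 | 0 | 0 | 0
1 | 1 | 0 | 1 | 1
1 | 1 | 1 | 0 | 0
1 | 1 | 1 | 1 | 1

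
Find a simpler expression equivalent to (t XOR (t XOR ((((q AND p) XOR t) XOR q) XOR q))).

By XOR self-cancellation ((E XOR v) XOR v = E) then XOR self-cancellation ((E XOR v) XOR v = E):
= ((q AND p) XOR t)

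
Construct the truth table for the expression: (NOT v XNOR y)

v | y | Output
--------------
0 | 0 | 0
0 | 1 | 1
1 | 0 | 1
1 | 1 | 0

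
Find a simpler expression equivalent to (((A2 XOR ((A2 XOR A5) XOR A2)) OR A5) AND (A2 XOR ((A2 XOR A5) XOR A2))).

By absorption (E AND (E OR v) = E) then XOR self-cancellation ((E XOR v) XOR v = E):
= (A2 XOR A5)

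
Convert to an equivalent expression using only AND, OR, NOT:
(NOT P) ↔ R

((NOT P) AND R) OR (P AND NOT R)
(Biconditional = both true or both false)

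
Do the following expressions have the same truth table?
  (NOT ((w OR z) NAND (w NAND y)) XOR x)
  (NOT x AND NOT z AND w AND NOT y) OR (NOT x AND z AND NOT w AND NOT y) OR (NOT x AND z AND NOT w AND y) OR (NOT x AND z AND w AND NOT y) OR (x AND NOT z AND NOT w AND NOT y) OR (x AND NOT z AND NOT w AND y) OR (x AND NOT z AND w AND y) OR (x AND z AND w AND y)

Yes, they are equivalent — the two output columns agree on all 16 assignments:
x | z | w | y | Expression 1 | Expression 2
-------------------------------------------
0 | 0 | 0 | 0 | 0 | 0
0 | 0 | 0 | 1 | 0 | 0
0 | 0 | 1 | 0 | 1 | 1
0 | 0 | 1 | 1 | 0 | 0
0 | 1 | 0 | 0 | 1 | 1
0 | 1 | 0 | 1 | 1 | 1
0 | 1 | 1 | 0 | 1 | 1
0 | 1 | 1 | 1 | 0 | 0
1 | 0 | 0 | 0 | 1 | 1
1 | 0 | 0 | 1 | 1 | 1
1 | 0 | 1 | 0 | 0 | 0
1 | 0 | 1 | 1 | 1 | 1
1 | 1 | 0 | 0 | 0 | 0
1 | 1 | 0 | 1 | 0 | 0
1 | 1 | 1 | 0 | 0 | 0
1 | 1 | 1 | 1 | 1 | 1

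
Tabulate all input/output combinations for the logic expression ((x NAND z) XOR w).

w | z | x | Output
------------------
0 | 0 | 0 | 1
0 | 0 | 1 | 1
0 | 1 | 0 | 1
0 | 1 | 1 | 0
1 | 0 | 0 | 0
1 | 0 | 1 | 0
1 | 1 | 0 | 0
1 | 1 | 1 | 1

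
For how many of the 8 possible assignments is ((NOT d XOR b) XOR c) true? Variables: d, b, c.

Satisfying assignments: (0,0,0), (0,1,1), (1,0,1), (1,1,0)
Count: 4 out of 8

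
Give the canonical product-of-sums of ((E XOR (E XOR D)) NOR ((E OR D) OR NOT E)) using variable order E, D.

ΠM(0, 1, 2, 3) = (E OR D) AND (E OR NOT D) AND (NOT E OR D) AND (NOT E OR NOT D)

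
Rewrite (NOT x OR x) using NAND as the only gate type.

(((x NAND x) NAND (x NAND x)) NAND (x NAND x))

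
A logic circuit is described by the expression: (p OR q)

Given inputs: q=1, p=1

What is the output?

Substituting: (1 OR 1)
= 1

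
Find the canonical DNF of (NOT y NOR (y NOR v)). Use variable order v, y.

(NOT v AND y) OR (v AND y)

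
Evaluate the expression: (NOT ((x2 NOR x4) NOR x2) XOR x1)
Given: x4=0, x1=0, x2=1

Substituting: (NOT ((1 NOR 0) NOR 1) XOR 0)
= 1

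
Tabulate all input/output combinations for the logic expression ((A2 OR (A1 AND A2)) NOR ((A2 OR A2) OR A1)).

A2 | A1 | Output
----------------
0 | 0 | 1
0 | 1 | 0
1 | 0 | 0
1 | 1 | 0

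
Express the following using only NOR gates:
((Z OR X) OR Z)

((((Z NOR X) NOR (Z NOR X)) NOR Z) NOR (((Z NOR X) NOR (Z NOR X)) NOR Z))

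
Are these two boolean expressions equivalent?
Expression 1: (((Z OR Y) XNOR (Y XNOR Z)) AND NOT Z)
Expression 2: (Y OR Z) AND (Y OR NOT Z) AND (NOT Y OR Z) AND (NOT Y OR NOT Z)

Yes, they are equivalent — the two output columns agree on all 4 assignments:
Y | Z | Expression 1 | Expression 2
-----------------------------------
0 | 0 | 0 | 0
0 | 1 | 0 | 0
1 | 0 | 0 | 0
1 | 1 | 0 | 0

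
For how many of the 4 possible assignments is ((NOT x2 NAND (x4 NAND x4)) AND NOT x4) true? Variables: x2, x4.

Satisfying assignments: (1,0)
Count: 1 out of 4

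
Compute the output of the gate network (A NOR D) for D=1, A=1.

Substituting: (1 NOR 1)
= 0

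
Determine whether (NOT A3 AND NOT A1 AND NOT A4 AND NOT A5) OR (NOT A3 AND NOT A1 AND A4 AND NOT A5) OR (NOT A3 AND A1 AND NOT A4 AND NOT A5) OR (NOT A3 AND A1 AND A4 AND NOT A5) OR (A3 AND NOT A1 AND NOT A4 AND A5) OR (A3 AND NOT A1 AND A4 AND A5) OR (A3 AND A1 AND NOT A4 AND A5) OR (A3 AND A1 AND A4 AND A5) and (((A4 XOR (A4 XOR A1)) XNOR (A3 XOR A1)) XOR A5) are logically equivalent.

Yes, they are equivalent — the two output columns agree on all 16 assignments:
A3 | A1 | A4 | A5 | Expression 1 | Expression 2
-----------------------------------------------
0 | 0 | 0 | 0 | 1 | 1
0 | 0 | 0 | 1 | 0 | 0
0 | 0 | 1 | 0 | 1 | 1
0 | 0 | 1 | 1 | 0 | 0
0 | 1 | 0 | 0 | 1 | 1
0 | 1 | 0 | 1 | 0 | 0
0 | 1 | 1 | 0 | 1 | 1
0 | 1 | 1 | 1 | 0 | 0
1 | 0 | 0 | 0 | 0 | 0
1 | 0 | 0 | 1 | 1 | 1
1 | 0 | 1 | 0 | 0 | 0
1 | 0 | 1 | 1 | 1 | 1
1 | 1 | 0 | 0 | 0 | 0
1 | 1 | 0 | 1 | 1 | 1
1 | 1 | 1 | 0 | 0 | 0
1 | 1 | 1 | 1 | 1 | 1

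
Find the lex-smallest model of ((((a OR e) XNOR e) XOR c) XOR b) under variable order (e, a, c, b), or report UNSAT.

e=0, a=0, c=0, b=0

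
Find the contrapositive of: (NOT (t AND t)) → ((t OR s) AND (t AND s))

Contrapositive: NOT ((t OR s) AND (t AND s)) → (t AND t)
Note: A statement and its contrapositive are logically equivalent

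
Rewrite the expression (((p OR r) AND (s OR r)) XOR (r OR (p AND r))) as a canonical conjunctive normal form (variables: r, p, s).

(r OR p OR s) AND (r OR p OR NOT s) AND (r OR NOT p OR s) AND (NOT r OR p OR s) AND (NOT r OR p OR NOT s) AND (NOT r OR NOT p OR s) AND (NOT r OR NOT p OR NOT s)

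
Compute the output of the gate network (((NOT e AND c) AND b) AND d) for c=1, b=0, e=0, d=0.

Substituting: (((NOT 0 AND 1) AND 0) AND 0)
= 0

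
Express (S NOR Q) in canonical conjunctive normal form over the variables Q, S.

(Q OR NOT S) AND (NOT Q OR S) AND (NOT Q OR NOT S)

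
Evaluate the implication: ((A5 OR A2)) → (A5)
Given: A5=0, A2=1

Antecedent ((A5 OR A2)) = 1; consequent (A5) = 0.
1 → 0 = 0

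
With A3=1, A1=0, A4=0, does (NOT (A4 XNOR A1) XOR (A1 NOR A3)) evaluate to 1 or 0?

Substituting: (NOT (0 XNOR 0) XOR (0 NOR 1))
= 0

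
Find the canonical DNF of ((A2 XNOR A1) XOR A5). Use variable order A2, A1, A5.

(NOT A2 AND NOT A1 AND NOT A5) OR (NOT A2 AND A1 AND A5) OR (A2 AND NOT A1 AND A5) OR (A2 AND A1 AND NOT A5)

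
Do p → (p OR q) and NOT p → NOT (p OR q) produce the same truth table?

No, Inverse is not equivalent to original (counterexample: q=1, p=0)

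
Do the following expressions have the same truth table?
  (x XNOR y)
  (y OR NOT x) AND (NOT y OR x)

Yes, they are equivalent — the two output columns agree on all 4 assignments:
y | x | Expression 1 | Expression 2
-----------------------------------
0 | 0 | 1 | 1
0 | 1 | 0 | 0
1 | 0 | 0 | 0
1 | 1 | 1 | 1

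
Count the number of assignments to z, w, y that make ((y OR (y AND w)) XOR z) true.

Satisfying assignments: (0,0,1), (0,1,1), (1,0,0), (1,1,0)
Count: 4 out of 8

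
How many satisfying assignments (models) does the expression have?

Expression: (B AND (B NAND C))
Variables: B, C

Satisfying assignments: (1,0)
Count: 1 out of 4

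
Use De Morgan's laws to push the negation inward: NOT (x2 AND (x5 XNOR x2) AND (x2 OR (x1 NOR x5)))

NOT x2 OR NOT (x5 XNOR x2) OR NOT (x2 OR (x1 NOR x5))
De Morgan's: NOT(AND of terms) = OR of negations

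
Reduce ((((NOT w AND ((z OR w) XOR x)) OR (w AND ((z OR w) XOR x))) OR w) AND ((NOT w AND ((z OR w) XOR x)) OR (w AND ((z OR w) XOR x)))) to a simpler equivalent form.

By absorption (E AND (E OR v) = E) then distribution ((E AND v) OR (E AND NOT v) = E):
= ((z OR w) XOR x)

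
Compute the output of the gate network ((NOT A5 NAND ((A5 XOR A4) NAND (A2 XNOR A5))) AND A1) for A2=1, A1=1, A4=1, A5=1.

Substituting: ((NOT 1 NAND ((1 XOR 1) NAND (1 XNOR 1))) AND 1)
= 1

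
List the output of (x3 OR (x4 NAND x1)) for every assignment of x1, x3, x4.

x1 | x3 | x4 | Output
---------------------
0 | 0 | 0 | 1
0 | 0 | 1 | 1
0 | 1 | 0 | 1
0 | 1 | 1 | 1
1 | 0 | 0 | 1
1 | 0 | 1 | 0
1 | 1 | 0 | 1
1 | 1 | 1 | 1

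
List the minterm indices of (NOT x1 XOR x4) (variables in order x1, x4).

Σm(0, 3) = (NOT x1 AND NOT x4) OR (x1 AND x4)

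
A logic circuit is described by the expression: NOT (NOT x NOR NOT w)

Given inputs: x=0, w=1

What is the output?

Substituting: NOT (NOT 0 NOR NOT 1)
= 1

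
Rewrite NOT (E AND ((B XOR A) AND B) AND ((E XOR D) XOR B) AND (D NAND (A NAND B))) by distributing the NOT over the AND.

NOT E OR NOT ((B XOR A) AND B) OR NOT ((E XOR D) XOR B) OR NOT (D NAND (A NAND B))
De Morgan's: NOT(AND of terms) = OR of negations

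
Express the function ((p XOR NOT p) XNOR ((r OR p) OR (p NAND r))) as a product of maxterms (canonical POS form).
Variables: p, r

ΠM() = TRUE (no maxterms)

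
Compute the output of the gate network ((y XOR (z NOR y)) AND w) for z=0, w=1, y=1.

Substituting: ((1 XOR (0 NOR 1)) AND 1)
= 1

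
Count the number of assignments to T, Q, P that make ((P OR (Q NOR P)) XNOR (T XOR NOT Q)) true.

Satisfying assignments: (0,0,0), (0,0,1), (0,1,0), (1,1,1)
Count: 4 out of 8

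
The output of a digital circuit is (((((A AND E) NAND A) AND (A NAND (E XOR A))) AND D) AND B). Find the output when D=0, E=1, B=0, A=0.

Substituting: (((((0 AND 1) NAND 0) AND (0 NAND (1 XOR 0))) AND 0) AND 0)
= 0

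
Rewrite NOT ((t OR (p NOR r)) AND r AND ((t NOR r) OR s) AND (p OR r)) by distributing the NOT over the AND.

NOT (t OR (p NOR r)) OR NOT r OR NOT ((t NOR r) OR s) OR NOT (p OR r)
De Morgan's: NOT(AND of terms) = OR of negations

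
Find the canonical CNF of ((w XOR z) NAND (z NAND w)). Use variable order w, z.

(w OR NOT z) AND (NOT w OR z)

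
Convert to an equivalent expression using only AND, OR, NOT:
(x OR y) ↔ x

((x OR y) AND x) OR (NOT (x OR y) AND NOT x)
(Biconditional = both true or both false)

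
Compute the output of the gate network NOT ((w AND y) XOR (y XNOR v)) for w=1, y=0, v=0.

Substituting: NOT ((1 AND 0) XOR (0 XNOR 0))
= 0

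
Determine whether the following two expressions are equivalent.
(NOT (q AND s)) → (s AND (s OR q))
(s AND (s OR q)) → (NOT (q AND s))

No, Converse is not equivalent to original (counterexample: r=0, s=0, q=0)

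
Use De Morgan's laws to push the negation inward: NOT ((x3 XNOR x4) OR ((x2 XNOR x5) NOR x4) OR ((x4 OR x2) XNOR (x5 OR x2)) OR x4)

NOT (x3 XNOR x4) AND NOT ((x2 XNOR x5) NOR x4) AND NOT ((x4 OR x2) XNOR (x5 OR x2)) AND NOT x4
De Morgan's: NOT(OR of terms) = AND of negations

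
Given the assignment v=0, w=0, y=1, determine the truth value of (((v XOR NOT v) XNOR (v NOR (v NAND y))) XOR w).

Substituting: (((0 XOR NOT 0) XNOR (0 NOR (0 NAND 1))) XOR 0)
= 0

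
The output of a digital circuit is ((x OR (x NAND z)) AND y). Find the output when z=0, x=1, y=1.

Substituting: ((1 OR (1 NAND 0)) AND 1)
= 1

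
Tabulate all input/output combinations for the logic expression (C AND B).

B | C | Output
--------------
0 | 0 | 0
0 | 1 | 0
1 | 0 | 0
1 | 1 | 1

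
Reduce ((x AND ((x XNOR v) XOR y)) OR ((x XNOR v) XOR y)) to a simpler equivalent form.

By absorption (E OR (E AND v) = E):
= ((x XNOR v) XOR y)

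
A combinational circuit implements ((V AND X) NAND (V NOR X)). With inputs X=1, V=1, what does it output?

Substituting: ((1 AND 1) NAND (1 NOR 1))
= 1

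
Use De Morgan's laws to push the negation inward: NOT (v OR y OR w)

NOT v AND NOT y AND NOT w
De Morgan's: NOT(OR of terms) = AND of negations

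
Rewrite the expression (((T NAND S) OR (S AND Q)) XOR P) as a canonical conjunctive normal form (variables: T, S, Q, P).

(T OR S OR Q OR NOT P) AND (T OR S OR NOT Q OR NOT P) AND (T OR NOT S OR Q OR NOT P) AND (T OR NOT S OR NOT Q OR NOT P) AND (NOT T OR S OR Q OR NOT P) AND (NOT T OR S OR NOT Q OR NOT P) AND (NOT T OR NOT S OR Q OR P) AND (NOT T OR NOT S OR NOT Q OR NOT P)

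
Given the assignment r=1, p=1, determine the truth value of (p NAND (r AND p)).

Substituting: (1 NAND (1 AND 1))
= 0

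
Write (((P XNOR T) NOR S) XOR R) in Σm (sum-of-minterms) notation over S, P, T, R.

Σm(1, 2, 4, 7, 9, 11, 13, 15) = (NOT S AND NOT P AND NOT T AND R) OR (NOT S AND NOT P AND T AND NOT R) OR (NOT S AND P AND NOT T AND NOT R) OR (NOT S AND P AND T AND R) OR (S AND NOT P AND NOT T AND R) OR (S AND NOT P AND T AND R) OR (S AND P AND NOT T AND R) OR (S AND P AND T AND R)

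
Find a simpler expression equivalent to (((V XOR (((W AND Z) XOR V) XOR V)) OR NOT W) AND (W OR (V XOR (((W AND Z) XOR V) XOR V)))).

By distribution ((E OR v) AND (E OR NOT v) = E) then XOR self-cancellation ((E XOR v) XOR v = E):
= ((W AND Z) XOR V)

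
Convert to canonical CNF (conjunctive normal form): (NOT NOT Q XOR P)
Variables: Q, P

(Q OR P) AND (NOT Q OR NOT P)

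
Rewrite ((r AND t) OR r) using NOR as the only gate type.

((((r NOR r) NOR (t NOR t)) NOR r) NOR (((r NOR r) NOR (t NOR t)) NOR r))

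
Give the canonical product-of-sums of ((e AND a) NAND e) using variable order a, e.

ΠM(3) = (NOT a OR NOT e)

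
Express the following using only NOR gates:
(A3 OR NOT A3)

((A3 NOR (A3 NOR A3)) NOR (A3 NOR (A3 NOR A3)))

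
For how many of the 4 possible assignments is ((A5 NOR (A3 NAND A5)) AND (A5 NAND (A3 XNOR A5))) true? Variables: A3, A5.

No assignment satisfies the expression.
Count: 0 out of 4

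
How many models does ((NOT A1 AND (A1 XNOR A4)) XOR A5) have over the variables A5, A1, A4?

Satisfying assignments: (0,0,0), (1,0,1), (1,1,0), (1,1,1)
Count: 4 out of 8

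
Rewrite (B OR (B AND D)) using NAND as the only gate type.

((B NAND B) NAND (((B NAND D) NAND (B NAND D)) NAND ((B NAND D) NAND (B NAND D))))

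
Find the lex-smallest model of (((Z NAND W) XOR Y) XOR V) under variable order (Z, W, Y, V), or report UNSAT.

Z=0, W=0, Y=0, V=0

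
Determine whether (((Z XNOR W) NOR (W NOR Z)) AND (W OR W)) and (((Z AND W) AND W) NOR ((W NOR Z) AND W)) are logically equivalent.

No. Counterexample: with W=0, Z=0, Expression 1 = 0 but Expression 2 = 1.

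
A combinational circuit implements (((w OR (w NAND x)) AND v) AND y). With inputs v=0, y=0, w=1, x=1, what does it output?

Substituting: (((1 OR (1 NAND 1)) AND 0) AND 0)
= 0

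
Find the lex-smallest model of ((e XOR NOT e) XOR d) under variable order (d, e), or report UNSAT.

d=0, e=0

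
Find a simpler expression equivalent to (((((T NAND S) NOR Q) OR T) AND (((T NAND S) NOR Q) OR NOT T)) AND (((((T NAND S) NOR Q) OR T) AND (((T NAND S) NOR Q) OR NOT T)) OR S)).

By absorption (E AND (E OR v) = E) then distribution ((E OR v) AND (E OR NOT v) = E):
= ((T NAND S) NOR Q)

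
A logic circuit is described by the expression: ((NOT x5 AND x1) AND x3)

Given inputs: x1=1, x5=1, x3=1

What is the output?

Substituting: ((NOT 1 AND 1) AND 1)
= 0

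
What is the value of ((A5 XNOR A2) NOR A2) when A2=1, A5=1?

Substituting: ((1 XNOR 1) NOR 1)
= 0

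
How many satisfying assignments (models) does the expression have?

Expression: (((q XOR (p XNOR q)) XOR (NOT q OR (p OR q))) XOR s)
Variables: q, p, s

Satisfying assignments: (0,0,1), (0,1,0), (1,0,1), (1,1,0)
Count: 4 out of 8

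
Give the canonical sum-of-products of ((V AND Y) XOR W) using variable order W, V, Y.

Σm(3, 4, 5, 6) = (NOT W AND V AND Y) OR (W AND NOT V AND NOT Y) OR (W AND NOT V AND Y) OR (W AND V AND NOT Y)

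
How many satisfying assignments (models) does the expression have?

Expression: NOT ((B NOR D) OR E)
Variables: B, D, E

Satisfying assignments: (0,1,0), (1,0,0), (1,1,0)
Count: 3 out of 8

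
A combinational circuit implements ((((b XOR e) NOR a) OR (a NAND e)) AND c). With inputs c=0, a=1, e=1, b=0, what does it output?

Substituting: ((((0 XOR 1) NOR 1) OR (1 NAND 1)) AND 0)
= 0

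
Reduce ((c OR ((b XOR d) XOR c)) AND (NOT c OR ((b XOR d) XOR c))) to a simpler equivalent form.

By distribution ((E OR v) AND (E OR NOT v) = E):
= ((b XOR d) XOR c)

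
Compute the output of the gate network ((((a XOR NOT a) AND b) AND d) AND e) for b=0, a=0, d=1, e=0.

Substituting: ((((0 XOR NOT 0) AND 0) AND 1) AND 0)
= 0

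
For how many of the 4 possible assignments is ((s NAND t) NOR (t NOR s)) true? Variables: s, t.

Satisfying assignments: (1,1)
Count: 1 out of 4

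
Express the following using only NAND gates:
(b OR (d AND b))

((b NAND b) NAND (((d NAND b) NAND (d NAND b)) NAND ((d NAND b) NAND (d NAND b))))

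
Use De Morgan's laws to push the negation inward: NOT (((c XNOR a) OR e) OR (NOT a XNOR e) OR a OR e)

NOT ((c XNOR a) OR e) AND NOT (NOT a XNOR e) AND NOT a AND NOT e
De Morgan's: NOT(OR of terms) = AND of negations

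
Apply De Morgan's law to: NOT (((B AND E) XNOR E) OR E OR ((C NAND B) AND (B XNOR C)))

NOT ((B AND E) XNOR E) AND NOT E AND NOT ((C NAND B) AND (B XNOR C))
De Morgan's: NOT(OR of terms) = AND of negations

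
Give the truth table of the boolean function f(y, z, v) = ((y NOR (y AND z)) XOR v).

y | z | v | Output
------------------
0 | 0 | 0 | 1
0 | 0 | 1 | 0
0 | 1 | 0 | 1
0 | 1 | 1 | 0
1 | 0 | 0 | 0
1 | 0 | 1 | 1
1 | 1 | 0 | 0
1 | 1 | 1 | 1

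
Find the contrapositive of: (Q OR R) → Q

Contrapositive: NOT Q → NOT (Q OR R)
Note: A statement and its contrapositive are logically equivalent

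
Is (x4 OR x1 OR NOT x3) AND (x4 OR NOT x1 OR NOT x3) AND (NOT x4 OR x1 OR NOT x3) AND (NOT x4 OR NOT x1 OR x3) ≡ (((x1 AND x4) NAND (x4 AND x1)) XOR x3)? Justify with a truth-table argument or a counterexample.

Yes, they are equivalent — the two output columns agree on all 8 assignments:
x4 | x1 | x3 | Expression 1 | Expression 2
------------------------------------------
0 | 0 | 0 | 1 | 1
0 | 0 | 1 | 0 | 0
0 | 1 | 0 | 1 | 1
0 | 1 | 1 | 0 | 0
1 | 0 | 0 | 1 | 1
1 | 0 | 1 | 0 | 0
1 | 1 | 0 | 0 | 0
1 | 1 | 1 | 1 | 1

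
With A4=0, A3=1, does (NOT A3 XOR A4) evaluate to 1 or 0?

Substituting: (NOT 1 XOR 0)
= 0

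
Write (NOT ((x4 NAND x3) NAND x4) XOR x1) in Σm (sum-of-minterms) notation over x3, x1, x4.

Σm(1, 2, 6, 7) = (NOT x3 AND NOT x1 AND x4) OR (NOT x3 AND x1 AND NOT x4) OR (x3 AND x1 AND NOT x4) OR (x3 AND x1 AND x4)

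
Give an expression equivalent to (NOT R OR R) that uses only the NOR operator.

(((R NOR R) NOR R) NOR ((R NOR R) NOR R))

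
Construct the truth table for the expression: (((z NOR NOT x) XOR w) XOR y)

x | z | w | y | Output
----------------------
0 | 0 | 0 | 0 | 0
0 | 0 | 0 | 1 | 1
0 | 0 | 1 | 0 | 1
0 | 0 | 1 | 1 | 0
0 | 1 | 0 | 0 | 0
0 | 1 | 0 | 1 | 1
0 | 1 | 1 | 0 | 1
0 | 1 | 1 | 1 | 0
1 | 0 | 0 | 0 | 1
1 | 0 | 0 | 1 | 0
1 | 0 | 1 | 0 | 0
1 | 0 | 1 | 1 | 1
1 | 1 | 0 | 0 | 0
1 | 1 | 0 | 1 | 1
1 | 1 | 1 | 0 | 1
1 | 1 | 1 | 1 | 0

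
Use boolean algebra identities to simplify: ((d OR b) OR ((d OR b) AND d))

By absorption (E OR (E AND v) = E):
= (d OR b)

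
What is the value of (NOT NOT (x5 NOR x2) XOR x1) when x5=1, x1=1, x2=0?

Substituting: (NOT NOT (1 NOR 0) XOR 1)
= 1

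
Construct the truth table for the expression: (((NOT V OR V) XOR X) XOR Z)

X | Z | V | Output
------------------
0 | 0 | 0 | 1
0 | 0 | 1 | 1
0 | 1 | 0 | 0
0 | 1 | 1 | 0
1 | 0 | 0 | 0
1 | 0 | 1 | 0
1 | 1 | 0 | 1
1 | 1 | 1 | 1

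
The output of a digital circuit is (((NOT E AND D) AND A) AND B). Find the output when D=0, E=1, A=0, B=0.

Substituting: (((NOT 1 AND 0) AND 0) AND 0)
= 0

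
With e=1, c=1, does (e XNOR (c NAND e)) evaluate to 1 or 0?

Substituting: (1 XNOR (1 NAND 1))
= 0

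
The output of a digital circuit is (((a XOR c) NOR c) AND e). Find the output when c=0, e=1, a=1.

Substituting: (((1 XOR 0) NOR 0) AND 1)
= 0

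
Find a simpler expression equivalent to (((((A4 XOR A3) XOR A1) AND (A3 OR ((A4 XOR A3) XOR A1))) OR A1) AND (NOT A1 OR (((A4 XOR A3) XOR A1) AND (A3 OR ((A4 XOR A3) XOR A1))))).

By distribution ((E OR v) AND (E OR NOT v) = E) then absorption (E AND (E OR v) = E):
= ((A4 XOR A3) XOR A1)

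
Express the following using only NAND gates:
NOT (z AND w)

(((z NAND w) NAND (z NAND w)) NAND ((z NAND w) NAND (z NAND w)))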